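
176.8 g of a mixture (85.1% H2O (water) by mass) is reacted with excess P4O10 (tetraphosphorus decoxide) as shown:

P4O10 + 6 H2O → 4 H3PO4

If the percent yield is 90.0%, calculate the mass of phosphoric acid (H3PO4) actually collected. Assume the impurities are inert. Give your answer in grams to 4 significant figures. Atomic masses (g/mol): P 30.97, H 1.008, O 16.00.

Pure H2O available = 176.8 g × 0.851 = 150.46 g.
M(H2O) = 2(1.008) + 16.00 = 18.016 g/mol.
M(H3PO4) = 3(1.008) + 30.97 + 4(16.00) = 97.994 g/mol.
n(H2O) = 150.46 g / 18.016 g/mol = 8.3513 mol.
From the equation the H2O:H3PO4 mole ratio is 6:4, so n(H3PO4) = 8.3513 × 4/6 = 5.5675 mol.
Mass of H3PO4 = 5.5675 mol × 97.994 g/mol = 545.58 g.
Actual mass collected = 545.58 g × 0.900 = 491.03 g.

491.0 g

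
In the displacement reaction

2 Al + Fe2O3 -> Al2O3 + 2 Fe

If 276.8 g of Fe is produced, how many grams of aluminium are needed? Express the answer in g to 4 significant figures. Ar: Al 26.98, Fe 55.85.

M(Fe) = 55.85 g/mol.
M(Al) = 26.98 g/mol.
n(Fe) = 276.80 g / 55.85 g/mol = 4.9561 mol.
From the equation the Fe:Al mole ratio is 2:2, so n(Al) = 4.9561 × 2/2 = 4.9561 mol.
Mass of Al = 4.9561 mol × 26.98 g/mol = 133.72 g.

133.7 g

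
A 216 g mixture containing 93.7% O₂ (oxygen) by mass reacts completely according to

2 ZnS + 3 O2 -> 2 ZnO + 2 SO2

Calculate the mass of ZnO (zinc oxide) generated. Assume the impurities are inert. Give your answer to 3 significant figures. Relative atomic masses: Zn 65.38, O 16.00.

Mass of pure O2 = 216 g × 0.937 = 202.4 g.
M(O2) = 2(16.00) = 32.00 g/mol.
M(ZnO) = 65.38 + 16.00 = 81.38 g/mol.
n(O2) = 202.4 g / 32.00 g/mol = 6.325 mol.
From the equation the O2:ZnO mole ratio is 3:2, so n(ZnO) = 6.325 × 2/3 = 4.216 mol.
Mass of ZnO = 4.216 mol × 81.38 g/mol = 343.1 g.

343 g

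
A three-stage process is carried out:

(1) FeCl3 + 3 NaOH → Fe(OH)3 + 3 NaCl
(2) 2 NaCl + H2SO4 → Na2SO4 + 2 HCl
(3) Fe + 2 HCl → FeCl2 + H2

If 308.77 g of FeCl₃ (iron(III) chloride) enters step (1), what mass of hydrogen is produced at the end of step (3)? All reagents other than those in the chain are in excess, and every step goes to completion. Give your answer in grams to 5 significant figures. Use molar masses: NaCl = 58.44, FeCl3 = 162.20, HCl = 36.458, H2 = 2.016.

5.7566 g

n(FeCl3) = 308.77 / 162.20 = 1.90364 mol.
Reaction (1): FeCl3→NaCl ratio 1:3 ⇒ n(NaCl) = 5.71091 mol.
Reaction (2): NaCl→HCl ratio 2:2 ⇒ n(HCl) = 5.71091 mol.
Reaction (3): HCl→H2 ratio 2:1 ⇒ n(H2) = 2.85546 mol.
Mass of H2 = 2.85546 × 2.016 = 5.75660 g.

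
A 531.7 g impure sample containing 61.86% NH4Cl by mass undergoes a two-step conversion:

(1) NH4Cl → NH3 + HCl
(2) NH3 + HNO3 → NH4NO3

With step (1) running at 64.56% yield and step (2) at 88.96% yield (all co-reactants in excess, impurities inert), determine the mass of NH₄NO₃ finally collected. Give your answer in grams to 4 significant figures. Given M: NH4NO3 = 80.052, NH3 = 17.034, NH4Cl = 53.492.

Pure NH4Cl = 531.7 × 0.6186 = 328.91 g.
n(NH4Cl) = 328.91 / 53.492 = 6.1488 mol.
Step 1 (NH4Cl:NH3 = 1:1): theoretical n(NH3) = 6.1488 mol; at 64.56% yield, n(NH3) = 3.9696 mol.
Step 2 (NH3:NH4NO3 = 1:1): theoretical n(NH4NO3) = 3.9696 mol, so theoretical mass = 3.9696 × 80.052 = 317.78 g.
At 88.96% yield, actual mass of NH4NO3 = 317.78 × 0.8896 = 282.70 g.

282.7 g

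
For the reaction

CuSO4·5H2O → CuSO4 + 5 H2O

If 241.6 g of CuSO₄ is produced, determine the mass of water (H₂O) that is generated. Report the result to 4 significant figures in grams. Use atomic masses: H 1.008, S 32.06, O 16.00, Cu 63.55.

136.4 g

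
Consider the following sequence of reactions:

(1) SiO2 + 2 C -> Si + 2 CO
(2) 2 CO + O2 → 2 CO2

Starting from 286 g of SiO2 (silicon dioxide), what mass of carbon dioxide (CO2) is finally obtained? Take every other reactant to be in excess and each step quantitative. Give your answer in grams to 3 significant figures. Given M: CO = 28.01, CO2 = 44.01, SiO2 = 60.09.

419 g

n(SiO2) = 286.0 / 60.09 = 4.760 mol.
Step 1 gives a 1:2 ratio of SiO2 to CO, so n(CO) = 9.519 mol.
In step 2 the CO:CO2 ratio is 2:2, so n(CO2) = 9.519 mol.
Mass of CO2 = 9.519 × 44.01 = 418.9 g.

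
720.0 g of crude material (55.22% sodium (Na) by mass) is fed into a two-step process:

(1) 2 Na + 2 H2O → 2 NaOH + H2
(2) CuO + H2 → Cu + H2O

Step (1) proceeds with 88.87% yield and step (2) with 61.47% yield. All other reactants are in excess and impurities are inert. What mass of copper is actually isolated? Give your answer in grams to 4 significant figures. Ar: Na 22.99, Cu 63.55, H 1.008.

300.2 g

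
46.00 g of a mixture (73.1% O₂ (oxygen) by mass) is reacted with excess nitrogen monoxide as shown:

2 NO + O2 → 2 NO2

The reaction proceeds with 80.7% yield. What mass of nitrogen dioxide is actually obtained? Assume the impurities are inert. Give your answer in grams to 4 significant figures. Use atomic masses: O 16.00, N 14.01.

78.03 g

Pure O2 available = 46.00 g × 0.731 = 33.626 g.
M(O2) = 2(16.00) = 32.00 g/mol.
M(NO2) = 14.01 + 2(16.00) = 46.01 g/mol.
n(O2) = 33.626 g / 32.00 g/mol = 1.0508 mol.
From the equation the O2:NO2 mole ratio is 1:2, so n(NO2) = 1.0508 × 2/1 = 2.1016 mol.
Mass of NO2 = 2.1016 mol × 46.01 g/mol = 96.696 g.
Actual mass collected = 96.696 g × 0.807 = 78.033 g.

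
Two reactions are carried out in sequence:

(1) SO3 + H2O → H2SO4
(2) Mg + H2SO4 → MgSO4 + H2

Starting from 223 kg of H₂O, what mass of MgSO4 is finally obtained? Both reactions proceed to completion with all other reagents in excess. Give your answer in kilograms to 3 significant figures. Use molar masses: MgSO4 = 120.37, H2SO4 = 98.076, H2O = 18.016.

1490 kg

223 kg = 223000 g.
n(H2O) = 223000 / 18.016 = 12380 mol.
Step 1 gives a 1:1 ratio of H2O to H2SO4, so n(H2SO4) = 12380 mol.
In step 2 the H2SO4:MgSO4 ratio is 1:1, so n(MgSO4) = 12380 mol.
Mass of MgSO4 = 12380 × 120.37 = 1.490 × 10^6 g = 1490 kg.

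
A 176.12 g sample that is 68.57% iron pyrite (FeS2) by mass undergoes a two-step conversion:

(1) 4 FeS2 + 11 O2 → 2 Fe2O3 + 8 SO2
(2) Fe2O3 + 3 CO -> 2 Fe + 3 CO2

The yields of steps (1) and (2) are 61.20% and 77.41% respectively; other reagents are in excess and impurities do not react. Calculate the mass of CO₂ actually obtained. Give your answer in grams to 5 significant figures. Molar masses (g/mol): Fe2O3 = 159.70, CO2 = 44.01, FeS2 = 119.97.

31.482 g

Pure FeS2 = 176.12 × 0.6857 = 120.765 g.
n(FeS2) = 120.765 / 119.97 = 1.00663 mol.
Step 1 (FeS2:Fe2O3 = 4:2): theoretical n(Fe2O3) = 0.503315 mol; at 61.20% yield, n(Fe2O3) = 0.308029 mol.
Step 2 (Fe2O3:CO2 = 1:3): theoretical n(CO2) = 0.924087 mol, so theoretical mass = 0.924087 × 44.01 = 40.6691 g.
At 77.41% yield, actual mass of CO2 = 40.6691 × 0.7741 = 31.4819 g.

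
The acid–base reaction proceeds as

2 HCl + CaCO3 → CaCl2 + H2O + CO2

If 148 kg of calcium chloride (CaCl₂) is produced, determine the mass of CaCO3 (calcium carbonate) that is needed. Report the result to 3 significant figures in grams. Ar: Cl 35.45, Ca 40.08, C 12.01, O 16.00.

133000 g

M(CaCl2) = 40.08 + 2(35.45) = 110.98 g/mol.
M(CaCO3) = 40.08 + 12.01 + 3(16.00) = 100.09 g/mol.
Convert: 148 kg = 148000 g.
n(CaCl2) = 148000 g / 110.98 g/mol = 1334 mol.
From the equation the CaCl2:CaCO3 mole ratio is 1:1, so n(CaCO3) = 1334 × 1/1 = 1334 mol.
Mass of CaCO3 = 1334 mol × 100.09 g/mol = 133500 g.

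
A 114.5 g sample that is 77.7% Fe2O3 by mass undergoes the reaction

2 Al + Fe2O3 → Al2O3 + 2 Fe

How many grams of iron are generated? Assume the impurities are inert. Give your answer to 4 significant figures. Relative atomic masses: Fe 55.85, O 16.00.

62.23 g

Mass of pure Fe2O3 = 114.5 g × 0.777 = 88.966 g.
M(Fe2O3) = 2(55.85) + 3(16.00) = 159.70 g/mol.
M(Fe) = 55.85 g/mol.
n(Fe2O3) = 88.966 g / 159.70 g/mol = 0.55709 mol.
From the equation the Fe2O3:Fe mole ratio is 1:2, so n(Fe) = 0.55709 × 2/1 = 1.1142 mol.
Mass of Fe = 1.1142 mol × 55.85 g/mol = 62.226 g.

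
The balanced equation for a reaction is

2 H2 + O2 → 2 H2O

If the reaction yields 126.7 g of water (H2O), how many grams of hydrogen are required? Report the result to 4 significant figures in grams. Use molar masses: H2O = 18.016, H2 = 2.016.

n(H2O) = 126.70 g / 18.016 g/mol = 7.0326 mol.
From the equation the H2O:H2 mole ratio is 2:2, so n(H2) = 7.0326 × 2/2 = 7.0326 mol.
Mass of H2 = 7.0326 mol × 2.016 g/mol = 14.178 g.

14.18 g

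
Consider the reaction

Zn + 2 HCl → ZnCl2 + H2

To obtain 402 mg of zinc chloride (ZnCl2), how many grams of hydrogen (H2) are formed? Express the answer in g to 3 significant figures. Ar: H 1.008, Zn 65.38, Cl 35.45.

M(ZnCl2) = 65.38 + 2(35.45) = 136.28 g/mol.
M(H2) = 2(1.008) = 2.016 g/mol.
Convert: 402 mg = 0.4020 g.
n(ZnCl2) = 0.4020 g / 136.28 g/mol = 0.002950 mol.
From the equation the ZnCl2:H2 mole ratio is 1:1, so n(H2) = 0.002950 × 1/1 = 0.002950 mol.
Mass of H2 = 0.002950 mol × 2.016 g/mol = 0.005947 g.

0.00595 g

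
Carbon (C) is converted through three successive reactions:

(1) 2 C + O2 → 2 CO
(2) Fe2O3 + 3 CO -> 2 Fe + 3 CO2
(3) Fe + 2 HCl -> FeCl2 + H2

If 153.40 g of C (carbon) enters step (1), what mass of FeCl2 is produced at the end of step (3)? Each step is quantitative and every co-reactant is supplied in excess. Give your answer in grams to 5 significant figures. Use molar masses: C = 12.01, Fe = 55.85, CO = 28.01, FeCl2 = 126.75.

1079.3 g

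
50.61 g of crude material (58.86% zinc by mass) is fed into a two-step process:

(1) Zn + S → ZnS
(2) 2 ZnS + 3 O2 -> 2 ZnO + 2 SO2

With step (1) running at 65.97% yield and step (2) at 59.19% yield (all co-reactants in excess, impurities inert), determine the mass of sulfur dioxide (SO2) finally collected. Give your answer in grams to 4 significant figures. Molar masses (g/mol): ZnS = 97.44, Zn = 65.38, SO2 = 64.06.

Pure Zn = 50.61 × 0.5886 = 29.789 g.
n(Zn) = 29.789 / 65.38 = 0.45563 mol.
Step 1 (Zn:ZnS = 1:1): theoretical n(ZnS) = 0.45563 mol; at 65.97% yield, n(ZnS) = 0.30058 mol.
Step 2 (ZnS:SO2 = 2:2): theoretical n(SO2) = 0.30058 mol, so theoretical mass = 0.30058 × 64.06 = 19.255 g.
At 59.19% yield, actual mass of SO2 = 19.255 × 0.5919 = 11.397 g.

11.40 g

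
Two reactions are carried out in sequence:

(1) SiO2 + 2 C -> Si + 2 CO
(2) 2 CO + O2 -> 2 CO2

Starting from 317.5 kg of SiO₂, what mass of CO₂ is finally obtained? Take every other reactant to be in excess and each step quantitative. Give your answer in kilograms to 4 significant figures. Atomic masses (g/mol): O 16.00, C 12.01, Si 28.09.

M(SiO2) = 28.09 + 2(16.00) = 60.09 g/mol.
M(CO2) = 12.01 + 2(16.00) = 44.01 g/mol.
317.5 kg = 317500 g.
n(SiO2) = 317500 / 60.09 = 5283.7 mol.
Step 1 gives a 1:2 ratio of SiO2 to CO, so n(CO) = 10567 mol.
In step 2 the CO:CO2 ratio is 2:2, so n(CO2) = 10567 mol.
Mass of CO2 = 10567 × 44.01 = 465070 g = 465.1 kg.

465.1 kg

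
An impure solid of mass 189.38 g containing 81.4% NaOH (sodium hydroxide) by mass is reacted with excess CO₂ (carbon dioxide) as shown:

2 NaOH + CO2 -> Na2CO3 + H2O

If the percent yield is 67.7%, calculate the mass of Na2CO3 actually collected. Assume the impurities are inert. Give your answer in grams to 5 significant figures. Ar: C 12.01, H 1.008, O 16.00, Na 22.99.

Pure NaOH available = 189.38 g × 0.814 = 154.155 g.
M(NaOH) = 22.99 + 16.00 + 1.008 = 39.998 g/mol.
M(Na2CO3) = 2(22.99) + 12.01 + 3(16.00) = 105.99 g/mol.
n(NaOH) = 154.155 g / 39.998 g/mol = 3.85408 mol.
From the equation the NaOH:Na2CO3 mole ratio is 2:1, so n(Na2CO3) = 3.85408 × 1/2 = 1.92704 mol.
Mass of Na2CO3 = 1.92704 mol × 105.99 g/mol = 204.247 g.
Actual mass collected = 204.247 g × 0.677 = 138.275 g.

138.28 g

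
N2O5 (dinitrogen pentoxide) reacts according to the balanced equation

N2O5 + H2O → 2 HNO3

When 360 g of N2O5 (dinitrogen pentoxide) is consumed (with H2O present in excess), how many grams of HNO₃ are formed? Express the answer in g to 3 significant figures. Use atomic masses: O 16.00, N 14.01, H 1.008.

420 g

M(N2O5) = 2(14.01) + 5(16.00) = 108.02 g/mol.
M(HNO3) = 1.008 + 14.01 + 3(16.00) = 63.018 g/mol.
n(N2O5) = 360.0 g / 108.02 g/mol = 3.333 mol.
From the equation the N2O5:HNO3 mole ratio is 1:2, so n(HNO3) = 3.333 × 2/1 = 6.665 mol.
Mass of HNO3 = 6.665 mol × 63.018 g/mol = 420.0 g.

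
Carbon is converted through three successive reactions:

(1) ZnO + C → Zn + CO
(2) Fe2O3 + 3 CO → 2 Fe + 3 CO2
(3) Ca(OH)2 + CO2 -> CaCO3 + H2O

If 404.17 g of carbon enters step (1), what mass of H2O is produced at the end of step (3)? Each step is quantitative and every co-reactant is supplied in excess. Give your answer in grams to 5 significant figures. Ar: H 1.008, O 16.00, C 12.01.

606.29 g

M(C) = 12.01 g/mol.
M(H2O) = 2(1.008) + 16.00 = 18.016 g/mol.
n(C) = 404.17 / 12.01 = 33.6528 mol.
Reaction (1): C→CO ratio 1:1 ⇒ n(CO) = 33.6528 mol.
Reaction (2): CO→CO2 ratio 3:3 ⇒ n(CO2) = 33.6528 mol.
Reaction (3): CO2→H2O ratio 1:1 ⇒ n(H2O) = 33.6528 mol.
Mass of H2O = 33.6528 × 18.016 = 606.289 g.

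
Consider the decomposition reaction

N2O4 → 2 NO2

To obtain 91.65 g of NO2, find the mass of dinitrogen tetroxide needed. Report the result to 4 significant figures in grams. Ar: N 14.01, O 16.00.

M(NO2) = 14.01 + 2(16.00) = 46.01 g/mol.
M(N2O4) = 2(14.01) + 4(16.00) = 92.02 g/mol.
n(NO2) = 91.650 g / 46.01 g/mol = 1.9920 mol.
From the equation the NO2:N2O4 mole ratio is 2:1, so n(N2O4) = 1.9920 × 1/2 = 0.99598 mol.
Mass of N2O4 = 0.99598 mol × 92.02 g/mol = 91.650 g.

91.65 g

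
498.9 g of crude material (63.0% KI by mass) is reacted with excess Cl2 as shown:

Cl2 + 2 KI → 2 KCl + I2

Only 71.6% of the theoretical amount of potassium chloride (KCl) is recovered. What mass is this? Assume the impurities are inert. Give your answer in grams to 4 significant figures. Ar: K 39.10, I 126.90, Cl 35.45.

101.1 g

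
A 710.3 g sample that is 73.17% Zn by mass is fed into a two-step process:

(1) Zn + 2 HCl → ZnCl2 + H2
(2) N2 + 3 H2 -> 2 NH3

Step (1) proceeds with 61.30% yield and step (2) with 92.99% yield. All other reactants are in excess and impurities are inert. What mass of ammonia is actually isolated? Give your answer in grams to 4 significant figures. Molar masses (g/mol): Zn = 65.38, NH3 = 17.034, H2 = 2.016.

Pure Zn = 710.3 × 0.7317 = 519.73 g.
n(Zn) = 519.73 / 65.38 = 7.9493 mol.
Step 1 (Zn:H2 = 1:1): theoretical n(H2) = 7.9493 mol; at 61.30% yield, n(H2) = 4.8729 mol.
Step 2 (H2:NH3 = 3:2): theoretical n(NH3) = 3.2486 mol, so theoretical mass = 3.2486 × 17.034 = 55.337 g.
At 92.99% yield, actual mass of NH3 = 55.337 × 0.9299 = 51.458 g.

51.46 g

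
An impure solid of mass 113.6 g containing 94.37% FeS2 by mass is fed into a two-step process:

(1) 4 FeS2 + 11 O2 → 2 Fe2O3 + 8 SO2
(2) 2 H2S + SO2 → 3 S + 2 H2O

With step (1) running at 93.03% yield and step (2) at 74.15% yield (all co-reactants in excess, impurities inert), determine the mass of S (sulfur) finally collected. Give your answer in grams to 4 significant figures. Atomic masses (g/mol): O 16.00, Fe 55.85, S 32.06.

Pure FeS2 = 113.6 × 0.9437 = 107.20 g.
M(FeS2) = 55.85 + 2(32.06) = 119.97 g/mol.
M(S) = 32.06 g/mol.
n(FeS2) = 107.20 / 119.97 = 0.89359 mol.
Step 1 (FeS2:SO2 = 4:8): theoretical n(SO2) = 1.7872 mol; at 93.03% yield, n(SO2) = 1.6626 mol.
Step 2 (SO2:S = 1:3): theoretical n(S) = 4.9879 mol, so theoretical mass = 4.9879 × 32.06 = 159.91 g.
At 74.15% yield, actual mass of S = 159.91 × 0.7415 = 118.57 g.

118.6 g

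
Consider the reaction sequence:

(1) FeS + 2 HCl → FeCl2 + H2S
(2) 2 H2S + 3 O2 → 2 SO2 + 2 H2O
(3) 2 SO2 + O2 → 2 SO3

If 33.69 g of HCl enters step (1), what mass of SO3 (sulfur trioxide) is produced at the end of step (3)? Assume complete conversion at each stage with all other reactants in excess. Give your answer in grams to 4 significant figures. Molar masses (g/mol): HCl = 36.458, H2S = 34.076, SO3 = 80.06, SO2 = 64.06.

n(HCl) = 33.69 / 36.458 = 0.92408 mol.
Reaction (1): HCl→H2S ratio 2:1 ⇒ n(H2S) = 0.46204 mol.
Reaction (2): H2S→SO2 ratio 2:2 ⇒ n(SO2) = 0.46204 mol.
Reaction (3): SO2→SO3 ratio 2:2 ⇒ n(SO3) = 0.46204 mol.
Mass of SO3 = 0.46204 × 80.06 = 36.991 g.

36.99 g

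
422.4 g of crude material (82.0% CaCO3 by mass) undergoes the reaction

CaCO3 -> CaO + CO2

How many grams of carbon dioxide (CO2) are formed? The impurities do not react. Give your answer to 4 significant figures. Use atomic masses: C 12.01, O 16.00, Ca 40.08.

Mass of pure CaCO3 = 422.4 g × 0.820 = 346.37 g.
M(CaCO3) = 40.08 + 12.01 + 3(16.00) = 100.09 g/mol.
M(CO2) = 12.01 + 2(16.00) = 44.01 g/mol.
n(CaCO3) = 346.37 g / 100.09 g/mol = 3.4606 mol.
From the equation the CaCO3:CO2 mole ratio is 1:1, so n(CO2) = 3.4606 × 1/1 = 3.4606 mol.
Mass of CO2 = 3.4606 mol × 44.01 g/mol = 152.30 g.

152.3 g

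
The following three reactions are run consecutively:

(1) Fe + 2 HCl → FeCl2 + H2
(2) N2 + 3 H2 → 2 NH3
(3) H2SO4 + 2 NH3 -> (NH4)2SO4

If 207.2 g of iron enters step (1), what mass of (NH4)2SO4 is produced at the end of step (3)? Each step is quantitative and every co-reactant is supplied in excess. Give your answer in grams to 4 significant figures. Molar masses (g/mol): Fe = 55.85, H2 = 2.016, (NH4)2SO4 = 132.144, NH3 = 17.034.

n(Fe) = 207.2 / 55.85 = 3.7099 mol.
Reaction (1): Fe→H2 ratio 1:1 ⇒ n(H2) = 3.7099 mol.
Reaction (2): H2→NH3 ratio 3:2 ⇒ n(NH3) = 2.4733 mol.
Reaction (3): NH3→(NH4)2SO4 ratio 2:1 ⇒ n((NH4)2SO4) = 1.2366 mol.
Mass of (NH4)2SO4 = 1.2366 × 132.144 = 163.42 g.

163.4 g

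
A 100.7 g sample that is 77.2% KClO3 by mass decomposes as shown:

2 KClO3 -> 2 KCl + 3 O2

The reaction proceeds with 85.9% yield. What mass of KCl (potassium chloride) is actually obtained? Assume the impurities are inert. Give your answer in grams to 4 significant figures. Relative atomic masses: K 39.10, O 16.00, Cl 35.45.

40.62 g

Pure KClO3 available = 100.7 g × 0.772 = 77.740 g.
M(KClO3) = 39.10 + 35.45 + 3(16.00) = 122.55 g/mol.
M(KCl) = 39.10 + 35.45 = 74.55 g/mol.
n(KClO3) = 77.740 g / 122.55 g/mol = 0.63436 mol.
From the equation the KClO3:KCl mole ratio is 2:2, so n(KCl) = 0.63436 × 2/2 = 0.63436 mol.
Mass of KCl = 0.63436 mol × 74.55 g/mol = 47.291 g.
Actual mass collected = 47.291 g × 0.859 = 40.623 g.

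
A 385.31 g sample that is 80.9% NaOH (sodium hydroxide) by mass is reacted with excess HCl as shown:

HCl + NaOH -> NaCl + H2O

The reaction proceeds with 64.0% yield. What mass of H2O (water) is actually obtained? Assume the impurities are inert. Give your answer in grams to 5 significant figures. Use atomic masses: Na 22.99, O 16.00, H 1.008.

89.858 g

Pure NaOH available = 385.31 g × 0.809 = 311.716 g.
M(NaOH) = 22.99 + 16.00 + 1.008 = 39.998 g/mol.
M(H2O) = 2(1.008) + 16.00 = 18.016 g/mol.
n(NaOH) = 311.716 g / 39.998 g/mol = 7.79328 mol.
From the equation the NaOH:H2O mole ratio is 1:1, so n(H2O) = 7.79328 × 1/1 = 7.79328 mol.
Mass of H2O = 7.79328 mol × 18.016 g/mol = 140.404 g.
Actual mass collected = 140.404 g × 0.640 = 89.8584 g.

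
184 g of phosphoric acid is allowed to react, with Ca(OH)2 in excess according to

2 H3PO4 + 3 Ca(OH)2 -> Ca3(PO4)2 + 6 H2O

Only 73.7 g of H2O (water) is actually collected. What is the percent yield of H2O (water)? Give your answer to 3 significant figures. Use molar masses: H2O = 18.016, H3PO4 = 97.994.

72.6 %

n(H3PO4) = 184.0 g / 97.994 g/mol = 1.878 mol.
From the equation the H3PO4:H2O mole ratio is 2:6, so n(H2O) = 1.878 × 6/2 = 5.633 mol.
Mass of H2O = 5.633 mol × 18.016 g/mol = 101.5 g.
This is the theoretical yield. Percent yield = 73.7 g / 101.5 g × 100% = 72.62%.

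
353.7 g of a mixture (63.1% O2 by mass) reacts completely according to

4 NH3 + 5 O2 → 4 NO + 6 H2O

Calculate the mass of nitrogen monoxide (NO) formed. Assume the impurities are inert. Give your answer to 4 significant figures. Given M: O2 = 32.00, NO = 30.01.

Mass of pure O2 = 353.7 g × 0.631 = 223.18 g.
n(O2) = 223.18 g / 32.00 g/mol = 6.9745 mol.
From the equation the O2:NO mole ratio is 5:4, so n(NO) = 6.9745 × 4/5 = 5.5796 mol.
Mass of NO = 5.5796 mol × 30.01 g/mol = 167.44 g.

167.4 g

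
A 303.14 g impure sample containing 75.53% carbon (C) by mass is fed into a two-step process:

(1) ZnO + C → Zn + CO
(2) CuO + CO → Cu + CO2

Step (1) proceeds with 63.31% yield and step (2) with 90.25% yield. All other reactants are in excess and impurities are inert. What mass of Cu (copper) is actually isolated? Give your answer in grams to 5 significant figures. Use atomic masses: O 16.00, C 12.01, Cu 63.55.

692.24 g

Pure C = 303.14 × 0.7553 = 228.962 g.
M(C) = 12.01 g/mol.
M(Cu) = 63.55 g/mol.
n(C) = 228.962 / 12.01 = 19.0642 mol.
Step 1 (C:CO = 1:1): theoretical n(CO) = 19.0642 mol; at 63.31% yield, n(CO) = 12.0696 mol.
Step 2 (CO:Cu = 1:1): theoretical n(Cu) = 12.0696 mol, so theoretical mass = 12.0696 × 63.55 = 767.022 g.
At 90.25% yield, actual mass of Cu = 767.022 × 0.9025 = 692.237 g.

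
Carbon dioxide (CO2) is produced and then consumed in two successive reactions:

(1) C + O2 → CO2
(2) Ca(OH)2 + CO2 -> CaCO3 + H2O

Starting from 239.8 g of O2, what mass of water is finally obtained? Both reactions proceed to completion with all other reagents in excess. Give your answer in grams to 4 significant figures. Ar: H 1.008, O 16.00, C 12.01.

M(O2) = 2(16.00) = 32.00 g/mol.
M(H2O) = 2(1.008) + 16.00 = 18.016 g/mol.
n(O2) = 239.80 / 32.00 = 7.4938 mol.
Step 1 gives a 1:1 ratio of O2 to CO2, so n(CO2) = 7.4938 mol.
In step 2 the CO2:H2O ratio is 1:1, so n(H2O) = 7.4938 mol.
Mass of H2O = 7.4938 × 18.016 = 135.01 g.

135.0 g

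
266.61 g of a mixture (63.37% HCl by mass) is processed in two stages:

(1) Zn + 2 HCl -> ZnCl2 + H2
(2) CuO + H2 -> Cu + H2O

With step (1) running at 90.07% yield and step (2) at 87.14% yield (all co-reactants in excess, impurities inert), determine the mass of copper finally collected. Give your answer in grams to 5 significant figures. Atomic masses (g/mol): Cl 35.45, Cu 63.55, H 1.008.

Pure HCl = 266.61 × 0.6337 = 168.951 g.
M(HCl) = 1.008 + 35.45 = 36.458 g/mol.
M(Cu) = 63.55 g/mol.
n(HCl) = 168.951 / 36.458 = 4.63412 mol.
Step 1 (HCl:H2 = 2:1): theoretical n(H2) = 2.31706 mol; at 90.07% yield, n(H2) = 2.08698 mol.
Step 2 (H2:Cu = 1:1): theoretical n(Cu) = 2.08698 mol, so theoretical mass = 2.08698 × 63.55 = 132.627 g.
At 87.14% yield, actual mass of Cu = 132.627 × 0.8714 = 115.571 g.

115.57 g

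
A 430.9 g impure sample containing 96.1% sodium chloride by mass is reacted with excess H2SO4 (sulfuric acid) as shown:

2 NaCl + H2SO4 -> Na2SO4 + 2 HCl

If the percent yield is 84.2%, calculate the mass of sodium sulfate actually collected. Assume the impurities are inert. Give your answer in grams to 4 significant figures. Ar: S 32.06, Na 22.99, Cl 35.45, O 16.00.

423.7 g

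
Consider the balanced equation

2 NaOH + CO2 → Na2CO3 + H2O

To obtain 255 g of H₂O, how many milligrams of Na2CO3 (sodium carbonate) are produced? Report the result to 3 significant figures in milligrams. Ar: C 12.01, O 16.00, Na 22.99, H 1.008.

M(H2O) = 2(1.008) + 16.00 = 18.016 g/mol.
M(Na2CO3) = 2(22.99) + 12.01 + 3(16.00) = 105.99 g/mol.
n(H2O) = 255.0 g / 18.016 g/mol = 14.15 mol.
From the equation the H2O:Na2CO3 mole ratio is 1:1, so n(Na2CO3) = 14.15 × 1/1 = 14.15 mol.
Mass of Na2CO3 = 14.15 mol × 105.99 g/mol = 1500 g.
Converting to mg: 1500 g = 1500000 mg.

1500000 mg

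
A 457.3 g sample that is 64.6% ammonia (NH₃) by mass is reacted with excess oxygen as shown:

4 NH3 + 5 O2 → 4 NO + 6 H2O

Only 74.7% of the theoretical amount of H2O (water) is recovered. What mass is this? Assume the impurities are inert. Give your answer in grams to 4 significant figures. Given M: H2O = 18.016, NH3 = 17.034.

Pure NH3 available = 457.3 g × 0.646 = 295.42 g.
n(NH3) = 295.42 g / 17.034 g/mol = 17.343 mol.
From the equation the NH3:H2O mole ratio is 4:6, so n(H2O) = 17.343 × 6/4 = 26.014 mol.
Mass of H2O = 26.014 mol × 18.016 g/mol = 468.67 g.
Actual mass collected = 468.67 g × 0.747 = 350.10 g.

350.1 g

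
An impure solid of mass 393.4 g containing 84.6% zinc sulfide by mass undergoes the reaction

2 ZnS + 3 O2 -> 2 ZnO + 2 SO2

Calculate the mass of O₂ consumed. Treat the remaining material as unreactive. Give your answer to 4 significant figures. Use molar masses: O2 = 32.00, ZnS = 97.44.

163.9 g

Mass of pure ZnS = 393.4 g × 0.846 = 332.82 g.
n(ZnS) = 332.82 g / 97.44 g/mol = 3.4156 mol.
From the equation the ZnS:O2 mole ratio is 2:3, so n(O2) = 3.4156 × 3/2 = 5.1234 mol.
Mass of O2 = 5.1234 mol × 32.00 g/mol = 163.95 g.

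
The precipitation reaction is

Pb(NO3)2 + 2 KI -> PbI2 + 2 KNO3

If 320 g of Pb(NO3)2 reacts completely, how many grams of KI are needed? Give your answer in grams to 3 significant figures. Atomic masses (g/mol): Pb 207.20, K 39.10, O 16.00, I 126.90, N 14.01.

M(Pb(NO3)2) = 207.20 + 2(14.01) + 6(16.00) = 331.22 g/mol.
M(KI) = 39.10 + 126.90 = 166.00 g/mol.
n(Pb(NO3)2) = 320.0 g / 331.22 g/mol = 0.9661 mol.
From the equation the Pb(NO3)2:KI mole ratio is 1:2, so n(KI) = 0.9661 × 2/1 = 1.932 mol.
Mass of KI = 1.932 mol × 166.00 g/mol = 320.8 g.

321 g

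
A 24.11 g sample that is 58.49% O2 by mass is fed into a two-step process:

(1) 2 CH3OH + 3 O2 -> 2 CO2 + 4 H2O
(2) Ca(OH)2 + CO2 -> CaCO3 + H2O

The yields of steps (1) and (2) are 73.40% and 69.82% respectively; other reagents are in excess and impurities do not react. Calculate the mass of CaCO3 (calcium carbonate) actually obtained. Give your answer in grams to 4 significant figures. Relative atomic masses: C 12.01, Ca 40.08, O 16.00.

Pure O2 = 24.11 × 0.5849 = 14.102 g.
M(O2) = 2(16.00) = 32.00 g/mol.
M(CaCO3) = 40.08 + 12.01 + 3(16.00) = 100.09 g/mol.
n(O2) = 14.102 / 32.00 = 0.44069 mol.
Step 1 (O2:CO2 = 3:2): theoretical n(CO2) = 0.29379 mol; at 73.40% yield, n(CO2) = 0.21564 mol.
Step 2 (CO2:CaCO3 = 1:1): theoretical n(CaCO3) = 0.21564 mol, so theoretical mass = 0.21564 × 100.09 = 21.584 g.
At 69.82% yield, actual mass of CaCO3 = 21.584 × 0.6982 = 15.070 g.

15.07 g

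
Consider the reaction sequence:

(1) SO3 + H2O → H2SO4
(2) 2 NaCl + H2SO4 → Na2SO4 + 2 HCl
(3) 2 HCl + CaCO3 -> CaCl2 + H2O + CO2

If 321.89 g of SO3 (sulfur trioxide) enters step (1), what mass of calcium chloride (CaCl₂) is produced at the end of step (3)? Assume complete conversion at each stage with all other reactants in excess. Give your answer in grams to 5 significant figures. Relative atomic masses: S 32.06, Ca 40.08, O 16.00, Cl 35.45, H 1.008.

M(SO3) = 32.06 + 3(16.00) = 80.06 g/mol.
M(CaCl2) = 40.08 + 2(35.45) = 110.98 g/mol.
n(SO3) = 321.89 / 80.06 = 4.02061 mol.
Reaction (1): SO3→H2SO4 ratio 1:1 ⇒ n(H2SO4) = 4.02061 mol.
Reaction (2): H2SO4→HCl ratio 1:2 ⇒ n(HCl) = 8.04122 mol.
Reaction (3): HCl→CaCl2 ratio 2:1 ⇒ n(CaCl2) = 4.02061 mol.
Mass of CaCl2 = 4.02061 × 110.98 = 446.207 g.

446.21 g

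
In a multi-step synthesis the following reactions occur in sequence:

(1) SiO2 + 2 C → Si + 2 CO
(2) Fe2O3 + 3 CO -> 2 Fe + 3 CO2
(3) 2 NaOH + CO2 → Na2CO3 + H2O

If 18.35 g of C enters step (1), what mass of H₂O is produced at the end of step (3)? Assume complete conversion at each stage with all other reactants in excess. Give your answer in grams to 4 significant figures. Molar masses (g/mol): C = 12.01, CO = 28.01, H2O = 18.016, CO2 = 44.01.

n(C) = 18.35 / 12.01 = 1.5279 mol.
Reaction (1): C→CO ratio 2:2 ⇒ n(CO) = 1.5279 mol.
Reaction (2): CO→CO2 ratio 3:3 ⇒ n(CO2) = 1.5279 mol.
Reaction (3): CO2→H2O ratio 1:1 ⇒ n(H2O) = 1.5279 mol.
Mass of H2O = 1.5279 × 18.016 = 27.527 g.

27.53 g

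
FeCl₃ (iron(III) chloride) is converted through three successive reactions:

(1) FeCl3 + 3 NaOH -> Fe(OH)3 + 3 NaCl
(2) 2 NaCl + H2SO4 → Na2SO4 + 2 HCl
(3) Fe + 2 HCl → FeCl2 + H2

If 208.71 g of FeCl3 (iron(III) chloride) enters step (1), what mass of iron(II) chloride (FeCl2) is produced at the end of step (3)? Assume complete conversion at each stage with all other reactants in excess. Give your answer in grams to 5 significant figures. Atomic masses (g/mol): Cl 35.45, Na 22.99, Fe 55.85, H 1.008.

244.64 g

M(FeCl3) = 55.85 + 3(35.45) = 162.20 g/mol.
M(FeCl2) = 55.85 + 2(35.45) = 126.75 g/mol.
n(FeCl3) = 208.71 / 162.20 = 1.28674 mol.
Reaction (1): FeCl3→NaCl ratio 1:3 ⇒ n(NaCl) = 3.86023 mol.
Reaction (2): NaCl→HCl ratio 2:2 ⇒ n(HCl) = 3.86023 mol.
Reaction (3): HCl→FeCl2 ratio 2:1 ⇒ n(FeCl2) = 1.93012 mol.
Mass of FeCl2 = 1.93012 × 126.75 = 244.642 g.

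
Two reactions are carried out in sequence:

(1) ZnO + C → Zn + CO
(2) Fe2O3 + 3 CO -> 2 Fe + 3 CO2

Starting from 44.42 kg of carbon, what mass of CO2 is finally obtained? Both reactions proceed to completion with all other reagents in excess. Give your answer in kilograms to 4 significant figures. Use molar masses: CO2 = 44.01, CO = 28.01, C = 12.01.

162.8 kg

44.42 kg = 44420 g.
n(C) = 44420 / 12.01 = 3698.6 mol.
Step 1 gives a 1:1 ratio of C to CO, so n(CO) = 3698.6 mol.
In step 2 the CO:CO2 ratio is 3:3, so n(CO2) = 3698.6 mol.
Mass of CO2 = 3698.6 × 44.01 = 162770 g = 162.8 kg.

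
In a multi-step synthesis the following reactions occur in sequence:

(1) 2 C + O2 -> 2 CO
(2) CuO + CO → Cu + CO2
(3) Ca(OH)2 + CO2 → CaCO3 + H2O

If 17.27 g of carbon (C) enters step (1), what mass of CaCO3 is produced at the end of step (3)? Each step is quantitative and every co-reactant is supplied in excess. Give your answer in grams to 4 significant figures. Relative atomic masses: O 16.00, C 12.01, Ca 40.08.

M(C) = 12.01 g/mol.
M(CaCO3) = 40.08 + 12.01 + 3(16.00) = 100.09 g/mol.
n(C) = 17.27 / 12.01 = 1.4380 mol.
Reaction (1): C→CO ratio 2:2 ⇒ n(CO) = 1.4380 mol.
Reaction (2): CO→CO2 ratio 1:1 ⇒ n(CO2) = 1.4380 mol.
Reaction (3): CO2→CaCO3 ratio 1:1 ⇒ n(CaCO3) = 1.4380 mol.
Mass of CaCO3 = 1.4380 × 100.09 = 143.93 g.

143.9 g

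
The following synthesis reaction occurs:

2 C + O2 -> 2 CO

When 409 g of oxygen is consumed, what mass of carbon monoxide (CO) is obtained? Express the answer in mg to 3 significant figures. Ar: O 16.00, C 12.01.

M(O2) = 2(16.00) = 32.00 g/mol.
M(CO) = 12.01 + 16.00 = 28.01 g/mol.
n(O2) = 409.0 g / 32.00 g/mol = 12.78 mol.
From the equation the O2:CO mole ratio is 1:2, so n(CO) = 12.78 × 2/1 = 25.56 mol.
Mass of CO = 25.56 mol × 28.01 g/mol = 716.0 g.
Converting to mg: 716.0 g = 716000 mg.

716000 mg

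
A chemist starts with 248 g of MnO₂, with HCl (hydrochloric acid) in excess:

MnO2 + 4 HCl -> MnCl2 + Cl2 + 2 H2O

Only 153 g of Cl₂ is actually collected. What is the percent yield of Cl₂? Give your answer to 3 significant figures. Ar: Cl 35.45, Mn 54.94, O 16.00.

75.7 %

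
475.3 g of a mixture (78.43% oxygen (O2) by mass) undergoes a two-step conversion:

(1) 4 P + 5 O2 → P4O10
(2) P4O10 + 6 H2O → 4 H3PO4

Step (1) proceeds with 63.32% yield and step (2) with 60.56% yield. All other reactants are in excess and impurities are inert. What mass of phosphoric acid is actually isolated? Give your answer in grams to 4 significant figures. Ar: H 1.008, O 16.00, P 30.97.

350.2 g

Pure O2 = 475.3 × 0.7843 = 372.78 g.
M(O2) = 2(16.00) = 32.00 g/mol.
M(H3PO4) = 3(1.008) + 30.97 + 4(16.00) = 97.994 g/mol.
n(O2) = 372.78 / 32.00 = 11.649 mol.
Step 1 (O2:P4O10 = 5:1): theoretical n(P4O10) = 2.3299 mol; at 63.32% yield, n(P4O10) = 1.4753 mol.
Step 2 (P4O10:H3PO4 = 1:4): theoretical n(H3PO4) = 5.9011 mol, so theoretical mass = 5.9011 × 97.994 = 578.27 g.
At 60.56% yield, actual mass of H3PO4 = 578.27 × 0.6056 = 350.20 g.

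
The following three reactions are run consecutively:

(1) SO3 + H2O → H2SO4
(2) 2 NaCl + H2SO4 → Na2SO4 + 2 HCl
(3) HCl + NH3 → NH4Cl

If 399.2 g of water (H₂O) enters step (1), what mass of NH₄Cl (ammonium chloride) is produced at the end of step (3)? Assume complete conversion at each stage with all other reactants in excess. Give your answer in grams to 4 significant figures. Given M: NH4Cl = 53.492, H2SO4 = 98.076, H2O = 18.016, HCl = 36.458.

n(H2O) = 399.2 / 18.016 = 22.158 mol.
Reaction (1): H2O→H2SO4 ratio 1:1 ⇒ n(H2SO4) = 22.158 mol.
Reaction (2): H2SO4→HCl ratio 1:2 ⇒ n(HCl) = 44.316 mol.
Reaction (3): HCl→NH4Cl ratio 1:1 ⇒ n(NH4Cl) = 44.316 mol.
Mass of NH4Cl = 44.316 × 53.492 = 2370.6 g.

2371 g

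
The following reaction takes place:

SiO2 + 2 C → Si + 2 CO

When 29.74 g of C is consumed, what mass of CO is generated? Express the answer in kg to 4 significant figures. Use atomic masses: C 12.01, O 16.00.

M(C) = 12.01 g/mol.
M(CO) = 12.01 + 16.00 = 28.01 g/mol.
n(C) = 29.740 g / 12.01 g/mol = 2.4763 mol.
From the equation the C:CO mole ratio is 2:2, so n(CO) = 2.4763 × 2/2 = 2.4763 mol.
Mass of CO = 2.4763 mol × 28.01 g/mol = 69.360 g.
Converting to kg: 69.360 g = 0.06936 kg.

0.06936 kg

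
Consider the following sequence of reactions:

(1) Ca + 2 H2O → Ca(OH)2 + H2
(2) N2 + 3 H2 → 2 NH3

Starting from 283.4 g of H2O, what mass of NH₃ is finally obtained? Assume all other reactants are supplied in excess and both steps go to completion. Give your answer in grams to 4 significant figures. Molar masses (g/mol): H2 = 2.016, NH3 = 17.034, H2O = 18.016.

89.32 g

n(H2O) = 283.40 / 18.016 = 15.730 mol.
Step 1 gives a 2:1 ratio of H2O to H2, so n(H2) = 7.8652 mol.
In step 2 the H2:NH3 ratio is 3:2, so n(NH3) = 5.2435 mol.
Mass of NH3 = 5.2435 × 17.034 = 89.318 g.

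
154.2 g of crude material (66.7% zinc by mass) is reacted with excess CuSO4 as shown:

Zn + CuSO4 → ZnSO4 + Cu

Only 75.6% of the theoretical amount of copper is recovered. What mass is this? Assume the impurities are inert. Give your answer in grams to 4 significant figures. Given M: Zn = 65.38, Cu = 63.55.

75.58 g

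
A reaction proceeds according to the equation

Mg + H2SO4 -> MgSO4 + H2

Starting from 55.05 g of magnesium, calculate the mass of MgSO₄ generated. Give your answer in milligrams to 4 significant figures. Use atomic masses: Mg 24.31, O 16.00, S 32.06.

M(Mg) = 24.31 g/mol.
M(MgSO4) = 24.31 + 32.06 + 4(16.00) = 120.37 g/mol.
n(Mg) = 55.050 g / 24.31 g/mol = 2.2645 mol.
From the equation the Mg:MgSO4 mole ratio is 1:1, so n(MgSO4) = 2.2645 × 1/1 = 2.2645 mol.
Mass of MgSO4 = 2.2645 mol × 120.37 g/mol = 272.58 g.
Converting to mg: 272.58 g = 272600 mg.

272600 mg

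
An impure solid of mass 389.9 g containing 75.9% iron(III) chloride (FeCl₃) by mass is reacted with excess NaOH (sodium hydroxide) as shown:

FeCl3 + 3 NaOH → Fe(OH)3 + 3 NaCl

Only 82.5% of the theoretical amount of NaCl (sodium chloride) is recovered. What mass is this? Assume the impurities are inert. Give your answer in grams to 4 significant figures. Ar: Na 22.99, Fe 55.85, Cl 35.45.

Pure FeCl3 available = 389.9 g × 0.759 = 295.93 g.
M(FeCl3) = 55.85 + 3(35.45) = 162.20 g/mol.
M(NaCl) = 22.99 + 35.45 = 58.44 g/mol.
n(FeCl3) = 295.93 g / 162.20 g/mol = 1.8245 mol.
From the equation the FeCl3:NaCl mole ratio is 1:3, so n(NaCl) = 1.8245 × 3/1 = 5.4735 mol.
Mass of NaCl = 5.4735 mol × 58.44 g/mol = 319.87 g.
Actual mass collected = 319.87 g × 0.825 = 263.89 g.

263.9 g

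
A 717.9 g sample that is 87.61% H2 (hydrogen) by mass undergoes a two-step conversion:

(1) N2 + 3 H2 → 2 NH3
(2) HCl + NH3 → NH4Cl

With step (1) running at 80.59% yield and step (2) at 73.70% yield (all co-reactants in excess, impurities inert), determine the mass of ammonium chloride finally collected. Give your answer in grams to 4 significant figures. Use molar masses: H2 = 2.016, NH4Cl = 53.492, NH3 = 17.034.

6608 g

Pure H2 = 717.9 × 0.8761 = 628.95 g.
n(H2) = 628.95 / 2.016 = 311.98 mol.
Step 1 (H2:NH3 = 3:2): theoretical n(NH3) = 207.99 mol; at 80.59% yield, n(NH3) = 167.62 mol.
Step 2 (NH3:NH4Cl = 1:1): theoretical n(NH4Cl) = 167.62 mol, so theoretical mass = 167.62 × 53.492 = 8966.1 g.
At 73.70% yield, actual mass of NH4Cl = 8966.1 × 0.7370 = 6608.1 g.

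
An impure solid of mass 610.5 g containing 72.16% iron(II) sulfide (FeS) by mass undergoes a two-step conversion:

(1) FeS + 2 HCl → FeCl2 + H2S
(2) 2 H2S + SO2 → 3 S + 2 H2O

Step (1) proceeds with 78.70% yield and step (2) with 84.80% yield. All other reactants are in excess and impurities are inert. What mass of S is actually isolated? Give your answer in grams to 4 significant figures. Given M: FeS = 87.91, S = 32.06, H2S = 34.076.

160.8 g

Pure FeS = 610.5 × 0.7216 = 440.54 g.
n(FeS) = 440.54 / 87.91 = 5.0112 mol.
Step 1 (FeS:H2S = 1:1): theoretical n(H2S) = 5.0112 mol; at 78.70% yield, n(H2S) = 3.9438 mol.
Step 2 (H2S:S = 2:3): theoretical n(S) = 5.9158 mol, so theoretical mass = 5.9158 × 32.06 = 189.66 g.
At 84.80% yield, actual mass of S = 189.66 × 0.8480 = 160.83 g.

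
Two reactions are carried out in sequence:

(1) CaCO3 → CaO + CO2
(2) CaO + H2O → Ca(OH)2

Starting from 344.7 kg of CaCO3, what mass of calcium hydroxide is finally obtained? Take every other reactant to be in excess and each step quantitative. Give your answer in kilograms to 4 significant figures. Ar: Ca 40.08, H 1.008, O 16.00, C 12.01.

M(CaCO3) = 40.08 + 12.01 + 3(16.00) = 100.09 g/mol.
M(Ca(OH)2) = 40.08 + 2(16.00) + 2(1.008) = 74.096 g/mol.
344.7 kg = 344700 g.
n(CaCO3) = 344700 / 100.09 = 3443.9 mol.
Step 1 gives a 1:1 ratio of CaCO3 to CaO, so n(CaO) = 3443.9 mol.
In step 2 the CaO:Ca(OH)2 ratio is 1:1, so n(Ca(OH)2) = 3443.9 mol.
Mass of Ca(OH)2 = 3443.9 × 74.096 = 255180 g = 255.2 kg.

255.2 kg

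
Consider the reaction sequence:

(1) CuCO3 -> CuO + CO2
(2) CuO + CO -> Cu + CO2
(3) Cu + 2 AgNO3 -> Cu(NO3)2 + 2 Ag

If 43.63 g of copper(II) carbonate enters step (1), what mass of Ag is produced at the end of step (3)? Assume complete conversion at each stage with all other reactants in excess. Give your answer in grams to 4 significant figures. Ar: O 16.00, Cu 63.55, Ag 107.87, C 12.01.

M(CuCO3) = 63.55 + 12.01 + 3(16.00) = 123.56 g/mol.
M(Ag) = 107.87 g/mol.
n(CuCO3) = 43.63 / 123.56 = 0.35311 mol.
Reaction (1): CuCO3→CuO ratio 1:1 ⇒ n(CuO) = 0.35311 mol.
Reaction (2): CuO→Cu ratio 1:1 ⇒ n(Cu) = 0.35311 mol.
Reaction (3): Cu→Ag ratio 1:2 ⇒ n(Ag) = 0.70622 mol.
Mass of Ag = 0.70622 × 107.87 = 76.179 g.

76.18 g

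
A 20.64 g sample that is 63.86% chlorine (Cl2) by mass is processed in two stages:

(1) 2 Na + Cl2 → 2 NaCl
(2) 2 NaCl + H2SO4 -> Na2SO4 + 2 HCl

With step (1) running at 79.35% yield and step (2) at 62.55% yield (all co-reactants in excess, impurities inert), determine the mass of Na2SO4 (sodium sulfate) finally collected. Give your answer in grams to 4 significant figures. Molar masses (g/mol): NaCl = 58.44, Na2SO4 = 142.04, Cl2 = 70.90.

Pure Cl2 = 20.64 × 0.6386 = 13.181 g.
n(Cl2) = 13.181 / 70.90 = 0.18591 mol.
Step 1 (Cl2:NaCl = 1:2): theoretical n(NaCl) = 0.37181 mol; at 79.35% yield, n(NaCl) = 0.29503 mol.
Step 2 (NaCl:Na2SO4 = 2:1): theoretical n(Na2SO4) = 0.14752 mol, so theoretical mass = 0.14752 × 142.04 = 20.953 g.
At 62.55% yield, actual mass of Na2SO4 = 20.953 × 0.6255 = 13.106 g.

13.11 g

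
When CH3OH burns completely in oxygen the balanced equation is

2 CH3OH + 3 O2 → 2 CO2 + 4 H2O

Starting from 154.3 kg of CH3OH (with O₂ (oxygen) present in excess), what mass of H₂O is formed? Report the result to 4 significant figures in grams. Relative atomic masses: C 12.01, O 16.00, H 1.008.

173500 g

M(CH3OH) = 12.01 + 4(1.008) + 16.00 = 32.042 g/mol.
M(H2O) = 2(1.008) + 16.00 = 18.016 g/mol.
Convert: 154.3 kg = 154300 g.
n(CH3OH) = 154300 g / 32.042 g/mol = 4815.6 mol.
From the equation the CH3OH:H2O mole ratio is 2:4, so n(H2O) = 4815.6 × 4/2 = 9631.1 mol.
Mass of H2O = 9631.1 mol × 18.016 g/mol = 173510 g.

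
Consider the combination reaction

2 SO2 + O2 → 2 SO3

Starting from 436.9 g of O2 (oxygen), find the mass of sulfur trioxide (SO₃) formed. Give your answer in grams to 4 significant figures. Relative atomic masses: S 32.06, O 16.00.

M(O2) = 2(16.00) = 32.00 g/mol.
M(SO3) = 32.06 + 3(16.00) = 80.06 g/mol.
n(O2) = 436.90 g / 32.00 g/mol = 13.653 mol.
From the equation the O2:SO3 mole ratio is 1:2, so n(SO3) = 13.653 × 2/1 = 27.306 mol.
Mass of SO3 = 27.306 mol × 80.06 g/mol = 2186.1 g.

2186 g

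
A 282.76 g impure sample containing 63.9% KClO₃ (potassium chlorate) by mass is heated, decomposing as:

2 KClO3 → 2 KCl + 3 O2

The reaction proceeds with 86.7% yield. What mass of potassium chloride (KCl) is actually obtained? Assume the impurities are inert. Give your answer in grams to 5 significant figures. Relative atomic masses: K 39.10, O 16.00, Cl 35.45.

Pure KClO3 available = 282.76 g × 0.639 = 180.684 g.
M(KClO3) = 39.10 + 35.45 + 3(16.00) = 122.55 g/mol.
M(KCl) = 39.10 + 35.45 = 74.55 g/mol.
n(KClO3) = 180.684 g / 122.55 g/mol = 1.47437 mol.
From the equation the KClO3:KCl mole ratio is 2:2, so n(KCl) = 1.47437 × 2/2 = 1.47437 mol.
Mass of KCl = 1.47437 mol × 74.55 g/mol = 109.914 g.
Actual mass collected = 109.914 g × 0.867 = 95.2955 g.

95.295 g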